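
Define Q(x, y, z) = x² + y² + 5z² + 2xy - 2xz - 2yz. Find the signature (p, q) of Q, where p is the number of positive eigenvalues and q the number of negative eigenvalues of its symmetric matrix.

(2, 0)

The symmetric matrix is A = [[1, 1, -1], [1, 1, -1], [-1, -1, 5]].
Symmetric row and column elimination reduces A to a congruent diagonal form with pivots 1, 0, 4.
That gives 2 positive, 1 zero pivots.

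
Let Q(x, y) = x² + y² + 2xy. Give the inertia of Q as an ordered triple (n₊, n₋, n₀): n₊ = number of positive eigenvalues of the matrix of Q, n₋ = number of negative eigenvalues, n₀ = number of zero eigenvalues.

(1, 0, 1)

The symmetric matrix is A = [[1, 1], [1, 1]].
Symmetric row and column elimination reduces A to a congruent diagonal form with pivots 1, 0.
So there are 1 positive, 1 zero pivots.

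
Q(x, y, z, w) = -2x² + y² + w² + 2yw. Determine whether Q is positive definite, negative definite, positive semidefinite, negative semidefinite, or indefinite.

indefinite

The associated matrix is A = [[-2, 0, 0, 0], [0, 1, 0, 1], [0, 0, 0, 0], [0, 1, 0, 1]].
Congruent diagonalization of A (simultaneous row and column reduction) yields pivots -2, 1, 0, 0.
Counting signs: 1 positive, 1 negative, 2 zero.
Hence Q is indefinite.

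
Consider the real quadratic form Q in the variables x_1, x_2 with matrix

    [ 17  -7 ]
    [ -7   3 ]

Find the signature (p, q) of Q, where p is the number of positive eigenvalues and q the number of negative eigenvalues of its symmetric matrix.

(2, 0)

Symmetric row and column elimination reduces A to a congruent diagonal form with pivots 17, 2/17.
Counting signs: 2 positive.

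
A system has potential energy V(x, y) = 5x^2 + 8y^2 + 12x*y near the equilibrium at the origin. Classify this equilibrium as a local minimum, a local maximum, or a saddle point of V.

local minimum

The Hessian at the origin is H = [[10, 12], [12, 16]].
det H = 10·16 − (12)² = 16 > 0 and H[1,1] = 10 > 0, so H is positive definite.
Therefore the origin is a local minimum.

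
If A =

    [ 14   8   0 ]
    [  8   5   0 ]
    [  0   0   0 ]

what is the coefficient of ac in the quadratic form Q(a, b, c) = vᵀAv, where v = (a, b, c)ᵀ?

The coefficient of ac is A[1,3] + A[3,1] = 2·0 = 0.

0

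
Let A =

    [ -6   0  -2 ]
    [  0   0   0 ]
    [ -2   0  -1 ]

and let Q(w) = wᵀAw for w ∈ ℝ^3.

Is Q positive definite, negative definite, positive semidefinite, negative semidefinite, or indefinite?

Row-reducing A symmetrically gives the diagonal entries -6, 0, -1/3.
That gives 2 negative, 1 zero pivots.
Hence Q is negative semidefinite.

negative semidefinite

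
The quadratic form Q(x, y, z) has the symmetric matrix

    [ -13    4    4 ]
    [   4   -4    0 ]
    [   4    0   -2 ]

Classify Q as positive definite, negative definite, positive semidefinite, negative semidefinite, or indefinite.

negative definite

Row-reducing A symmetrically gives the diagonal entries -13, -36/13, -2/9.
Counting signs: 3 negative.
Hence Q is negative definite.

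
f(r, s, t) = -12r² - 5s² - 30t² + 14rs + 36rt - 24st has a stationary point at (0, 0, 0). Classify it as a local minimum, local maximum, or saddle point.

The Hessian at the origin is H = [[-24, 14, 36], [14, -10, -24], [36, -24, -60]].
Applying the same elementary operations to the rows and columns of H produces a congruent diagonal matrix with entries -24, -11/6, -12/11.
So there are 3 negative pivots.
H is negative definite, so the origin is a strict local maximum.

local maximum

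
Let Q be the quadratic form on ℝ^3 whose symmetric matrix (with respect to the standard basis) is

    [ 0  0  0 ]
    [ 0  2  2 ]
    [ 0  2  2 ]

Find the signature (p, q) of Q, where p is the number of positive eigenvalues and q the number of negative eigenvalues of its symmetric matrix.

Congruent diagonalization of A (simultaneous row and column reduction) yields pivots 0, 2, 0.
That gives 1 positive, 2 zero pivots.

(1, 0)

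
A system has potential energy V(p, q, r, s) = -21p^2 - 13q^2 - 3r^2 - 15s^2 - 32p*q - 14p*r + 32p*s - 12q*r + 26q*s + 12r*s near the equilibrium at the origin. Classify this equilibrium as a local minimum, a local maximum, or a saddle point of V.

The Hessian at the origin is H = [[-42, -32, -14, 32], [-32, -26, -12, 26], [-14, -12, -6, 12], [32, 26, 12, -30]].
Applying the same elementary operations to the rows and columns of H produces a congruent diagonal matrix with entries -42, -34/21, -4/17, -4.
So there are 4 negative pivots.
H is negative definite, so the origin is a strict local maximum.

local maximum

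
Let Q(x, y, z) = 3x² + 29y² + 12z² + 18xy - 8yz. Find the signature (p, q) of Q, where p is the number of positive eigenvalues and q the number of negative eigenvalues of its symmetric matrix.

(3, 0)

The associated matrix is A = [[3, 9, 0], [9, 29, -4], [0, -4, 12]].
An LDLᵀ factorisation of A has diagonal entries 3, 2, 4.
That gives 3 positive pivots.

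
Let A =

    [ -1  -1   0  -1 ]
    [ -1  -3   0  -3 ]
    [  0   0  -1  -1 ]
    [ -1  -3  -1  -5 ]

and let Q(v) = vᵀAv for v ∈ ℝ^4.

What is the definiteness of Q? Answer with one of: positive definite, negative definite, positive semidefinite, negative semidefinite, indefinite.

negative definite

Row-reducing A symmetrically gives the diagonal entries -1, -2, -1, -1.
That gives 4 negative pivots.
Hence Q is negative definite.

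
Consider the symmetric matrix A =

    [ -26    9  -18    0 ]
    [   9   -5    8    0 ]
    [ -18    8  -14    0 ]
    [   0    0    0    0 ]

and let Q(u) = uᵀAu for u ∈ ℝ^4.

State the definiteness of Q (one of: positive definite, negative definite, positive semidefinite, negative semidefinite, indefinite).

indefinite

Symmetric row and column elimination reduces A to a congruent diagonal form with pivots -26, -49/26, 6/49, 0.
So there are 1 positive, 2 negative, 1 zero pivots.
Hence Q is indefinite.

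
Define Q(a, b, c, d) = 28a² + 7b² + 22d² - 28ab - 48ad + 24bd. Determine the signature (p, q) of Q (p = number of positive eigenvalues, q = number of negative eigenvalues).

The symmetric matrix is A = [[28, -14, 0, -24], [-14, 7, 0, 12], [0, 0, 0, 0], [-24, 12, 0, 22]].
Symmetric row and column elimination reduces A to a congruent diagonal form with pivots 28, 0, 0, 10/7.
That gives 2 positive, 2 zero pivots.

(2, 0)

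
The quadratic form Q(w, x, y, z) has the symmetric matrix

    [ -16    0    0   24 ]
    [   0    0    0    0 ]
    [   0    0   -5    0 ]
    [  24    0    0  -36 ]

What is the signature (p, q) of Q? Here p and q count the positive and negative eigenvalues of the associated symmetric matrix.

Congruent diagonalization of A (simultaneous row and column reduction) yields pivots -16, 0, -5, 0.
That gives 2 negative, 2 zero pivots.

(0, 2)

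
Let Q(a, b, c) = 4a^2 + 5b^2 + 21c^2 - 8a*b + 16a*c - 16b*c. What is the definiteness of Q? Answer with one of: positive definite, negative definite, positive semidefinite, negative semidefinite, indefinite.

positive definite

Write A = [[4, -4, 8], [-4, 5, -8], [8, -8, 21]].
An LDLᵀ factorisation of A has diagonal entries 4, 1, 5.
Counting signs: 3 positive.
Hence Q is positive definite.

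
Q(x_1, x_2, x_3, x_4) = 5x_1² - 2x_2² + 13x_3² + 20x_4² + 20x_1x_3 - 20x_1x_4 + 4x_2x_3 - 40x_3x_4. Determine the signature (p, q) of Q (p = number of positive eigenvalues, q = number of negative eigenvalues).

Write A = [[5, 0, 10, -10], [0, -2, 2, 0], [10, 2, 13, -20], [-10, 0, -20, 20]].
Congruent diagonalization of A (simultaneous row and column reduction) yields pivots 5, -2, -5, 0.
Counting signs: 1 positive, 2 negative, 1 zero.

(1, 2)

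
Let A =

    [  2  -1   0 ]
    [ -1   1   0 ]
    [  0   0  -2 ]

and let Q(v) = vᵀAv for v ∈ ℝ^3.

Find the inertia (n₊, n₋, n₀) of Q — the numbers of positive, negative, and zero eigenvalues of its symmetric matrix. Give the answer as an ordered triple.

(2, 1, 0)

Row-reducing A symmetrically gives the diagonal entries 2, 1/2, -2.
So there are 2 positive, 1 negative pivots.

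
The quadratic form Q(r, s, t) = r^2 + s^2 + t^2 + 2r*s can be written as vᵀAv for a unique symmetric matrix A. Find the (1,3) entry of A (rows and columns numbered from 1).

The coefficient of r·t in Q is 0. For a symmetric A this equals A[1,3] + A[3,1] = 2·A[1,3].
So A[1,3] = 0/2 = 0.

0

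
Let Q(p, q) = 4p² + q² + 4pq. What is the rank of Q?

1

Write A = [[4, 2], [2, 1]].
Congruent diagonalization of A (simultaneous row and column reduction) yields pivots 4, 0.
Counting signs: 1 positive, 1 zero.
The rank is the number of nonzero pivots: 1.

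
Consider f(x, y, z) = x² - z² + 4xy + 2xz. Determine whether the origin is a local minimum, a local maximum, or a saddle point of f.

saddle point

The Hessian at the origin is H = [[2, 4, 2], [4, 0, 0], [2, 0, -2]].
Row-reducing H symmetrically gives the diagonal entries 2, -8, -2.
Counting signs: 1 positive, 2 negative.
H is indefinite, so the origin is a saddle point.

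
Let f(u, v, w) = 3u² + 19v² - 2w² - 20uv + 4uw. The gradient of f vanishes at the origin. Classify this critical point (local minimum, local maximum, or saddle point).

The Hessian at the origin is H = [[6, -20, 4], [-20, 38, 0], [4, 0, -4]].
Congruent diagonalization of H (simultaneous row and column reduction) yields pivots 6, -86/3, -20/43.
Counting signs: 1 positive, 2 negative.
H is indefinite, so the origin is a saddle point.

saddle point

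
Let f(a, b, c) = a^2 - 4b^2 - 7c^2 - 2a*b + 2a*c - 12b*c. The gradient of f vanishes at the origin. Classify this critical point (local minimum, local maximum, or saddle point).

The Hessian at the origin is H = [[2, -2, 2], [-2, -8, -12], [2, -12, -14]].
Symmetric row and column elimination reduces H to a congruent diagonal form with pivots 2, -10, -6.
Counting signs: 1 positive, 2 negative.
H is indefinite, so the origin is a saddle point.

saddle point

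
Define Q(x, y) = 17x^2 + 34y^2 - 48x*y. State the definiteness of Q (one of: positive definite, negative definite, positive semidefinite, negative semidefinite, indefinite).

positive definite

The symmetric matrix of Q is [[17, -24], [-24, 34]].
For the 2×2 matrix [[17, -24], [-24, 34]]: det = 17·34 − (-24)² = 2, trace = 51.
det > 0 so both eigenvalues share the sign of the trace; trace = 51 > 0 ⇒ both positive.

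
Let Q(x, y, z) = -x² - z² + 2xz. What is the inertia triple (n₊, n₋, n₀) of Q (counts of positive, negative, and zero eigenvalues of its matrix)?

The symmetric matrix is A = [[-1, 0, 1], [0, 0, 0], [1, 0, -1]].
Congruent diagonalization of A (simultaneous row and column reduction) yields pivots -1, 0, 0.
Counting signs: 1 negative, 2 zero.

(0, 1, 2)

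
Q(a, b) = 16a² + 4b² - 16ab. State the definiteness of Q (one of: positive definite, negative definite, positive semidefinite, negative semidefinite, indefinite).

positive semidefinite

Write A = [[16, -8], [-8, 4]].
Applying the same elementary operations to the rows and columns of A produces a congruent diagonal matrix with entries 16, 0.
So there are 1 positive, 1 zero pivots.
Hence Q is positive semidefinite.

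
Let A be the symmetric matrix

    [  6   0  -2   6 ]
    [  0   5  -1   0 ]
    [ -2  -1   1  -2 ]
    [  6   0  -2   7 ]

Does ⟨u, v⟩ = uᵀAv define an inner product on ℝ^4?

Leading principal minors: Δ_1 = 6, Δ_2 = 30, Δ_3 = 4, Δ_4 = 4.
All leading principal minors are positive, so by Sylvester's criterion Q is positive definite.
⟨·,·⟩ is an inner product exactly when A is positive definite.

yes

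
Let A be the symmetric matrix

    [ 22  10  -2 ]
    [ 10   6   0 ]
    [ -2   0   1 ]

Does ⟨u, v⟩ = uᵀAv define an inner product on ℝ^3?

Congruent diagonalization of A (simultaneous row and column reduction) yields pivots 22, 16/11, 1/4.
So there are 3 positive pivots.
Hence Q is positive definite.
⟨·,·⟩ is an inner product exactly when A is positive definite.

yes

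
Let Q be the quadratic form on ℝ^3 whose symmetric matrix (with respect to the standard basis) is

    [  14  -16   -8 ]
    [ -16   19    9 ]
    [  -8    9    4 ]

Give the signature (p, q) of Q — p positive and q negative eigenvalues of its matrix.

(2, 1)

An LDLᵀ factorisation of A has diagonal entries 14, 5/7, -3/5.
That gives 2 positive, 1 negative pivots.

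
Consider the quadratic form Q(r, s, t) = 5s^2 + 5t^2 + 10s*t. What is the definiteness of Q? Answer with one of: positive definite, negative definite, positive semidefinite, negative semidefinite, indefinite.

The associated matrix is A = [[0, 0, 0], [0, 5, 5], [0, 5, 5]].
Applying the same elementary operations to the rows and columns of A produces a congruent diagonal matrix with entries 0, 5, 0.
So there are 1 positive, 2 zero pivots.
Hence Q is positive semidefinite.

positive semidefinite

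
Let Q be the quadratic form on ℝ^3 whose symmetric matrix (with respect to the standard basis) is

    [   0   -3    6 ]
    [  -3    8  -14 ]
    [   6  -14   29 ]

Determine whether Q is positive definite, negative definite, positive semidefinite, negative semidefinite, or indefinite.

indefinite

A is congruent to a diagonal matrix with 2 positive, 1 negative and 0 zero entries, so Q is indefinite.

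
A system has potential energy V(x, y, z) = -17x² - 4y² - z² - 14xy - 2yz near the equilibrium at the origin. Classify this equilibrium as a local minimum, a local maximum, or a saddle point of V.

The Hessian at the origin is H = [[-34, -14, 0], [-14, -8, -2], [0, -2, -2]].
An LDLᵀ factorisation of H has diagonal entries -34, -38/17, -4/19.
That gives 3 negative pivots.
H is negative definite, so the origin is a strict local maximum.

local maximum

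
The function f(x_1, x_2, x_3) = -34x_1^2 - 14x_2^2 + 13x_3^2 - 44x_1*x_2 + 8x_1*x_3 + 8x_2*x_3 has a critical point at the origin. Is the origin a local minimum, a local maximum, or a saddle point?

The Hessian at the origin is H = [[-68, -44, 8], [-44, -28, 8], [8, 8, 26]].
Row-reducing H symmetrically gives the diagonal entries -68, 8/17, 10.
That gives 2 positive, 1 negative pivots.
H is indefinite, so the origin is a saddle point.

saddle point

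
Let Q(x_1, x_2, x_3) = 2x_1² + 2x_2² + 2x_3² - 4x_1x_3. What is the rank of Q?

2

Write A = [[2, 0, -2], [0, 2, 0], [-2, 0, 2]].
Symmetric row and column elimination reduces A to a congruent diagonal form with pivots 2, 2, 0.
So there are 2 positive, 1 zero pivots.
The rank is the number of nonzero pivots: 2.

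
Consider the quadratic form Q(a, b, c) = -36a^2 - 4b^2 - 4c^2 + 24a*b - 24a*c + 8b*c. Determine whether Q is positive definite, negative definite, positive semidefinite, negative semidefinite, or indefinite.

negative semidefinite

Write A = [[-36, 12, -12], [12, -4, 4], [-12, 4, -4]].
Congruent diagonalization of A (simultaneous row and column reduction) yields pivots -36, 0, 0.
So there are 1 negative, 2 zero pivots.
Hence Q is negative semidefinite.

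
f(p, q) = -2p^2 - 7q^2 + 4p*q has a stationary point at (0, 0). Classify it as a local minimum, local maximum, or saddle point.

local maximum

The Hessian at the origin is H = [[-4, 4], [4, -14]].
det H = -4·-14 − (4)² = 40 > 0 and H[1,1] = -4 < 0, so H is negative definite.
Therefore the origin is a local maximum.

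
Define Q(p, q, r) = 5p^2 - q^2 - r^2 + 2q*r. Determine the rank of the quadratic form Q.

Write A = [[5, 0, 0], [0, -1, 1], [0, 1, -1]].
Congruent diagonalization of A (simultaneous row and column reduction) yields pivots 5, -1, 0.
Counting signs: 1 positive, 1 negative, 1 zero.
The rank is the number of nonzero pivots: 2.

2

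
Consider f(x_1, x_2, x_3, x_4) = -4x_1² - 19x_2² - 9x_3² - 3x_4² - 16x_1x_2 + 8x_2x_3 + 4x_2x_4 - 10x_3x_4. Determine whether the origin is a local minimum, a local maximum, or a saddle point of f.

local maximum

The Hessian at the origin is H = [[-8, -16, 0, 0], [-16, -38, 8, 4], [0, 8, -18, -10], [0, 4, -10, -6]].
Congruent diagonalization of H (simultaneous row and column reduction) yields pivots -8, -6, -22/3, -4/11.
Counting signs: 4 negative.
H is negative definite, so the origin is a strict local maximum.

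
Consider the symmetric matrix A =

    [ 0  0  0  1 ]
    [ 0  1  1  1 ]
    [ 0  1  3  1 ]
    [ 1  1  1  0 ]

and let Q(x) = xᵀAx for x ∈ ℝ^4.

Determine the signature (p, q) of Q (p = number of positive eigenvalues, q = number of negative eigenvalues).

(3, 1)

By Sylvester's law of inertia any congruent diagonalization of A has 3 positive, 1 negative and 0 zero entries.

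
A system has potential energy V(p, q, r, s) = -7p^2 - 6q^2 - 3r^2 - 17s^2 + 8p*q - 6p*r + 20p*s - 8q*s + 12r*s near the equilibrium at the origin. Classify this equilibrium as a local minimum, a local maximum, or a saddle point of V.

local maximum

The Hessian at the origin is H = [[-14, 8, -6, 20], [8, -12, 0, -8], [-6, 0, -6, 12], [20, -8, 12, -34]].
Symmetric row and column elimination reduces H to a congruent diagonal form with pivots -14, -52/7, -24/13, -2.
That gives 4 negative pivots.
H is negative definite, so the origin is a strict local maximum.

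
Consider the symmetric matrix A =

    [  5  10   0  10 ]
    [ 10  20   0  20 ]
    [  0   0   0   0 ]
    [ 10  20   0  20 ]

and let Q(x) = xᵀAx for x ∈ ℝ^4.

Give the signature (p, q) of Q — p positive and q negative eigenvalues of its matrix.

(1, 0)

Applying the same elementary operations to the rows and columns of A produces a congruent diagonal matrix with entries 5, 0, 0, 0.
Counting signs: 1 positive, 3 zero.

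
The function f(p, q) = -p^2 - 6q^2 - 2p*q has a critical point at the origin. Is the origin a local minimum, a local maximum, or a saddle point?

local maximum

The Hessian at the origin is H = [[-2, -2], [-2, -12]].
det H = -2·-12 − (-2)² = 20 > 0 and H[1,1] = -2 < 0, so H is negative definite.
Therefore the origin is a local maximum.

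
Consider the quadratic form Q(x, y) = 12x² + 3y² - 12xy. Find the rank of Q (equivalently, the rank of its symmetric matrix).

Write A = [[12, -6], [-6, 3]].
Applying the same elementary operations to the rows and columns of A produces a congruent diagonal matrix with entries 12, 0.
So there are 1 positive, 1 zero pivots.
The rank is the number of nonzero pivots: 1.

1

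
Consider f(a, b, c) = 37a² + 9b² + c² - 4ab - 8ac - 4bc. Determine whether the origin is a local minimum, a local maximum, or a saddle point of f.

local minimum

The Hessian at the origin is H = [[74, -4, -8], [-4, 18, -4], [-8, -4, 2]].
Row-reducing H symmetrically gives the diagonal entries 74, 658/37, 10/329.
So there are 3 positive pivots.
H is positive definite, so the origin is a strict local minimum.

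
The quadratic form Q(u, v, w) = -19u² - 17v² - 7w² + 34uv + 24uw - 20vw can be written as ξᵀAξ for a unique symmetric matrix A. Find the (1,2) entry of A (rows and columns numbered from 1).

17

The coefficient of u·v in Q is 34. For a symmetric A this equals A[1,2] + A[2,1] = 2·A[1,2].
So A[1,2] = 34/2 = 17.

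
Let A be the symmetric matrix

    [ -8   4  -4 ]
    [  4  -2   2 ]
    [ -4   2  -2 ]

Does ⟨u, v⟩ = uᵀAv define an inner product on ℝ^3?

Row-reducing A symmetrically gives the diagonal entries -8, 0, 0.
So there are 1 negative, 2 zero pivots.
Hence Q is negative semidefinite.
⟨·,·⟩ is an inner product exactly when A is positive definite.

no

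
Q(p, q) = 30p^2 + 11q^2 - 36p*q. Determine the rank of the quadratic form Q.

2

Write A = [[30, -18], [-18, 11]].
An LDLᵀ factorisation of A has diagonal entries 30, 1/5.
That gives 2 positive pivots.
The rank is the number of nonzero pivots: 2.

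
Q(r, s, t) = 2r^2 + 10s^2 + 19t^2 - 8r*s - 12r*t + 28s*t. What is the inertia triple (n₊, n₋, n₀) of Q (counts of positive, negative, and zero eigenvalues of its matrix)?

(2, 1, 0)

The symmetric matrix is A = [[2, -4, -6], [-4, 10, 14], [-6, 14, 19]].
An LDLᵀ factorisation of A has diagonal entries 2, 2, -1.
Counting signs: 2 positive, 1 negative.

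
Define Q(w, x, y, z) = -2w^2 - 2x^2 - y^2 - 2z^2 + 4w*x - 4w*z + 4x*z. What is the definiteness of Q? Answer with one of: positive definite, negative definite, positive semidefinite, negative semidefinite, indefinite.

negative semidefinite

The symmetric matrix is A = [[-2, 2, 0, -2], [2, -2, 0, 2], [0, 0, -1, 0], [-2, 2, 0, -2]].
Congruent diagonalization of A (simultaneous row and column reduction) yields pivots -2, 0, -1, 0.
That gives 2 negative, 2 zero pivots.
Hence Q is negative semidefinite.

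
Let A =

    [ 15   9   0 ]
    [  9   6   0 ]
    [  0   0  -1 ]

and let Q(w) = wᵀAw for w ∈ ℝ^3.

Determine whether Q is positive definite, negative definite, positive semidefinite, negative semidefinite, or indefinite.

indefinite

Row-reducing A symmetrically gives the diagonal entries 15, 3/5, -1.
That gives 2 positive, 1 negative pivots.
Hence Q is indefinite.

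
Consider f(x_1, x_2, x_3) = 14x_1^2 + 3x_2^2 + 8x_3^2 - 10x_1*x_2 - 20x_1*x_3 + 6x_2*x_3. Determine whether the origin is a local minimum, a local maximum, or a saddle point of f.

local minimum

The Hessian at the origin is H = [[28, -10, -20], [-10, 6, 6], [-20, 6, 16]].
Applying the same elementary operations to the rows and columns of H produces a congruent diagonal matrix with entries 28, 17/7, 20/17.
Counting signs: 3 positive.
H is positive definite, so the origin is a strict local minimum.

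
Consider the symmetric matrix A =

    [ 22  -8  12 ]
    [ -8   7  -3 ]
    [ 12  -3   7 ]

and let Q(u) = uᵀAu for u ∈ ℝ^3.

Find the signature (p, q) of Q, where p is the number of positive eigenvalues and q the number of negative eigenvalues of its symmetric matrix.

(2, 0)

Applying the same elementary operations to the rows and columns of A produces a congruent diagonal matrix with entries 22, 45/11, 0.
So there are 2 positive, 1 zero pivots.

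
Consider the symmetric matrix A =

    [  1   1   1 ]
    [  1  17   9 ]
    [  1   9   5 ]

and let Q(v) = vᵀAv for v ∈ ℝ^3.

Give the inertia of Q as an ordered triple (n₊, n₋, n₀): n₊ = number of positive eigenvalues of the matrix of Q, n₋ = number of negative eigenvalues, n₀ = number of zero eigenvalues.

Symmetric row and column elimination reduces A to a congruent diagonal form with pivots 1, 16, 0.
That gives 2 positive, 1 zero pivots.

(2, 0, 1)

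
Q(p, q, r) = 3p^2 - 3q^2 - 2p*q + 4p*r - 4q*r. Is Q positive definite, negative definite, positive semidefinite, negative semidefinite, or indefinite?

indefinite

The symmetric matrix is A = [[3, -1, 2], [-1, -3, -2], [2, -2, 0]].
Symmetric row and column elimination reduces A to a congruent diagonal form with pivots 3, -10/3, -4/5.
So there are 1 positive, 2 negative pivots.
Hence Q is indefinite.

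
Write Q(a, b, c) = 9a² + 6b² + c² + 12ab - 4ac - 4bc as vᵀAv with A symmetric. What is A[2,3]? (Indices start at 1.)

The coefficient of b·c in Q is -4. For a symmetric A this equals A[2,3] + A[3,2] = 2·A[2,3].
So A[2,3] = -4/2 = -2.

-2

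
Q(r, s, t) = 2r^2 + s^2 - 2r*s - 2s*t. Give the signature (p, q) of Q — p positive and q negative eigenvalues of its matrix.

(2, 1)

The symmetric matrix is A = [[2, -1, 0], [-1, 1, -1], [0, -1, 0]].
Applying the same elementary operations to the rows and columns of A produces a congruent diagonal matrix with entries 2, 1/2, -2.
That gives 2 positive, 1 negative pivots.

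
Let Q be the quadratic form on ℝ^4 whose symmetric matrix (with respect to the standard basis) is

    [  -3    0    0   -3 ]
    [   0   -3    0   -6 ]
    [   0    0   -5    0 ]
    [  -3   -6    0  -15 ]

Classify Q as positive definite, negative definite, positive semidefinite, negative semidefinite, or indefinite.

Congruent diagonalization of A (simultaneous row and column reduction) yields pivots -3, -3, -5, 0.
That gives 3 negative, 1 zero pivots.
Hence Q is negative semidefinite.

negative semidefinite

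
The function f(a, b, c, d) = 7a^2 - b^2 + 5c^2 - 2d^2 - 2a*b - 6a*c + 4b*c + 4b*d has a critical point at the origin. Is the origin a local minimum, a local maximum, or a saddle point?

The Hessian at the origin is H = [[14, -2, -6, 0], [-2, -2, 4, 4], [-6, 4, 10, 0], [0, 4, 0, -4]].
Symmetric row and column elimination reduces H to a congruent diagonal form with pivots 14, -16/7, 47/4, 20/47.
That gives 3 positive, 1 negative pivots.
H is indefinite, so the origin is a saddle point.

saddle point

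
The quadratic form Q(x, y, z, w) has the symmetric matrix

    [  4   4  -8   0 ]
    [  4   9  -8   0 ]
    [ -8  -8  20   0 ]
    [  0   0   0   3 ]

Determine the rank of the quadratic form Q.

4

Applying the same elementary operations to the rows and columns of A produces a congruent diagonal matrix with entries 4, 5, 4, 3.
Counting signs: 4 positive.
The rank is the number of nonzero pivots: 4.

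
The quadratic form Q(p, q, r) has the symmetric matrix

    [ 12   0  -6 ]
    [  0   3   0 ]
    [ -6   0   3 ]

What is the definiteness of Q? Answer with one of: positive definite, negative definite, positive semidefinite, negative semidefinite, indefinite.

positive semidefinite

Applying the same elementary operations to the rows and columns of A produces a congruent diagonal matrix with entries 12, 3, 0.
So there are 2 positive, 1 zero pivots.
Hence Q is positive semidefinite.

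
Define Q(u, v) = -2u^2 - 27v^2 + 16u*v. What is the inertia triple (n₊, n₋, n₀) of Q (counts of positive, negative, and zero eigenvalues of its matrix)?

The associated matrix is A = [[-2, 8], [8, -27]].
Symmetric row and column elimination reduces A to a congruent diagonal form with pivots -2, 5.
Counting signs: 1 positive, 1 negative.

(1, 1, 0)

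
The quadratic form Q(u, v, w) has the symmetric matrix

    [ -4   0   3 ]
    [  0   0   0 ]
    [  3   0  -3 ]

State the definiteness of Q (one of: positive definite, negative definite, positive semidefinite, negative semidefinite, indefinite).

Congruent diagonalization of A (simultaneous row and column reduction) yields pivots -4, 0, -3/4.
That gives 2 negative, 1 zero pivots.
Hence Q is negative semidefinite.

negative semidefinite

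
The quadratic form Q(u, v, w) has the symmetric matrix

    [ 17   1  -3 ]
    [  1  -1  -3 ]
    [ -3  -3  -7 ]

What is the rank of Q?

Row-reducing A symmetrically gives the diagonal entries 17, -18/17, 0.
Counting signs: 1 positive, 1 negative, 1 zero.
The rank is the number of nonzero pivots: 2.

2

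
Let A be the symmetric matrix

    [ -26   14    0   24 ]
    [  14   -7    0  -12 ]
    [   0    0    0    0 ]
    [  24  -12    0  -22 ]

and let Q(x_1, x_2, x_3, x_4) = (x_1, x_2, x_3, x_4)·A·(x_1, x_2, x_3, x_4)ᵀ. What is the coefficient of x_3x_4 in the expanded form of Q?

The coefficient of x_3x_4 is A[3,4] + A[4,3] = 2·0 = 0.

0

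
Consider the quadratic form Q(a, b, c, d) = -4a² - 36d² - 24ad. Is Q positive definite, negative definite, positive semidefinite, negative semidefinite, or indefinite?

The symmetric matrix is A = [[-4, 0, 0, -12], [0, 0, 0, 0], [0, 0, 0, 0], [-12, 0, 0, -36]].
Congruent diagonalization of A (simultaneous row and column reduction) yields pivots -4, 0, 0, 0.
So there are 1 negative, 3 zero pivots.
Hence Q is negative semidefinite.

negative semidefinite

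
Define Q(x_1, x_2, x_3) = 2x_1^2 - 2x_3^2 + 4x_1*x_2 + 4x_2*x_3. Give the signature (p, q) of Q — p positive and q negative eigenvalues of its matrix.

(1, 1)

The associated matrix is A = [[2, 2, 0], [2, 0, 2], [0, 2, -2]].
Congruent diagonalization of A (simultaneous row and column reduction) yields pivots 2, -2, 0.
Counting signs: 1 positive, 1 negative, 1 zero.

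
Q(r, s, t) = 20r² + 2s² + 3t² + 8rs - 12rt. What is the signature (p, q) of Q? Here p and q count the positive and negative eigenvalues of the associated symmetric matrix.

Write A = [[20, 4, -6], [4, 2, 0], [-6, 0, 3]].
Row-reducing A symmetrically gives the diagonal entries 20, 6/5, 0.
So there are 2 positive, 1 zero pivots.

(2, 0)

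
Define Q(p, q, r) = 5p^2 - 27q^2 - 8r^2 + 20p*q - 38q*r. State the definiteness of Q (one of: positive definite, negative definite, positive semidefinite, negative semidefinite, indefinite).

The associated matrix is A = [[5, 10, 0], [10, -27, -19], [0, -19, -8]].
Congruent diagonalization of A (simultaneous row and column reduction) yields pivots 5, -47, -15/47.
That gives 1 positive, 2 negative pivots.
Hence Q is indefinite.

indefinite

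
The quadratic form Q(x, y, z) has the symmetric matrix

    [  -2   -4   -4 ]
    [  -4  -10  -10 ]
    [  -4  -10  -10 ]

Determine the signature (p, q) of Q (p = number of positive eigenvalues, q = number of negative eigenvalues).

Applying the same elementary operations to the rows and columns of A produces a congruent diagonal matrix with entries -2, -2, 0.
So there are 2 negative, 1 zero pivots.

(0, 2)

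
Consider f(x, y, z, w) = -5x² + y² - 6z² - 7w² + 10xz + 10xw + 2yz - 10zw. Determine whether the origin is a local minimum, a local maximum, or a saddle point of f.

saddle point

The Hessian at the origin is H = [[-10, 0, 10, 10], [0, 2, 2, 0], [10, 2, -12, -10], [10, 0, -10, -14]].
An LDLᵀ factorisation of H has diagonal entries -10, 2, -4, -4.
Counting signs: 1 positive, 3 negative.
H is indefinite, so the origin is a saddle point.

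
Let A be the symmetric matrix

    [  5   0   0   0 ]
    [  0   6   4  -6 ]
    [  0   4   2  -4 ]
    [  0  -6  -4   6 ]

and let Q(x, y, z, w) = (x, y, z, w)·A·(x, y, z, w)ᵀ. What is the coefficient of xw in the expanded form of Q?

0

The coefficient of xw is A[1,4] + A[4,1] = 2·0 = 0.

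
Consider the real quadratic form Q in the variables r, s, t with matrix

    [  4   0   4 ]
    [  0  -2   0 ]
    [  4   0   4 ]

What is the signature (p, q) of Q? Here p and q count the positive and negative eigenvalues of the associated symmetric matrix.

Row-reducing A symmetrically gives the diagonal entries 4, -2, 0.
That gives 1 positive, 1 negative, 1 zero pivots.

(1, 1)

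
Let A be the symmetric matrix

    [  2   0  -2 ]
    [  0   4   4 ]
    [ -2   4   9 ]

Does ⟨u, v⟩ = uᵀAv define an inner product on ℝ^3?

An LDLᵀ factorisation of A has diagonal entries 2, 4, 3.
That gives 3 positive pivots.
Hence Q is positive definite.
⟨·,·⟩ is an inner product exactly when A is positive definite.

yes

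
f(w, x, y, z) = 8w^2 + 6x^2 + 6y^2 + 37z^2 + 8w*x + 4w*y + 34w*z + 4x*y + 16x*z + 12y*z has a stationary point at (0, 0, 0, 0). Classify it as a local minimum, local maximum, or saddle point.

The Hessian at the origin is H = [[16, 8, 4, 34], [8, 12, 4, 16], [4, 4, 12, 12], [34, 16, 12, 74]].
An LDLᵀ factorisation of H has diagonal entries 16, 8, 21/2, 2/7.
Counting signs: 4 positive.
H is positive definite, so the origin is a strict local minimum.

local minimum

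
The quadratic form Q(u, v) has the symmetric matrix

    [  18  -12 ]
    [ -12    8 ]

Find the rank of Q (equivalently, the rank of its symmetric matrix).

Symmetric row and column elimination reduces A to a congruent diagonal form with pivots 18, 0.
That gives 1 positive, 1 zero pivots.
The rank is the number of nonzero pivots: 1.

1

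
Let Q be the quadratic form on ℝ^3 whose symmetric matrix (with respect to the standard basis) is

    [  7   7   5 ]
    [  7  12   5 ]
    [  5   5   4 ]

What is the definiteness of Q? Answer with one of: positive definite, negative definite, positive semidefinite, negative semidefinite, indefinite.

Symmetric row and column elimination reduces A to a congruent diagonal form with pivots 7, 5, 3/7.
Counting signs: 3 positive.
Hence Q is positive definite.

positive definite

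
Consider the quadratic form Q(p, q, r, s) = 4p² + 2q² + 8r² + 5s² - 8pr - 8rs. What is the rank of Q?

4

The associated matrix is A = [[4, 0, -4, 0], [0, 2, 0, 0], [-4, 0, 8, -4], [0, 0, -4, 5]].
Row-reducing A symmetrically gives the diagonal entries 4, 2, 4, 1.
So there are 4 positive pivots.
The rank is the number of nonzero pivots: 4.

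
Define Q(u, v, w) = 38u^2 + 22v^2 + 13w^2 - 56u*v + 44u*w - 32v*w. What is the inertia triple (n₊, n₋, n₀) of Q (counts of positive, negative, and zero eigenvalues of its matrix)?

Write A = [[38, -28, 22], [-28, 22, -16], [22, -16, 13]].
Row-reducing A symmetrically gives the diagonal entries 38, 26/19, 3/13.
Counting signs: 3 positive.

(3, 0, 0)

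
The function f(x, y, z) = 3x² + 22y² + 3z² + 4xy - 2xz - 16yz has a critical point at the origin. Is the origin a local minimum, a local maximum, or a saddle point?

The Hessian at the origin is H = [[6, 4, -2], [4, 44, -16], [-2, -16, 6]].
Symmetric row and column elimination reduces H to a congruent diagonal form with pivots 6, 124/3, 4/31.
That gives 3 positive pivots.
H is positive definite, so the origin is a strict local minimum.

local minimum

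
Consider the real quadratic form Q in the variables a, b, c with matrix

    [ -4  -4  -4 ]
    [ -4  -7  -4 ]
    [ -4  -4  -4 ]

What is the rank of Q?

Applying the same elementary operations to the rows and columns of A produces a congruent diagonal matrix with entries -4, -3, 0.
That gives 2 negative, 1 zero pivots.
The rank is the number of nonzero pivots: 2.

2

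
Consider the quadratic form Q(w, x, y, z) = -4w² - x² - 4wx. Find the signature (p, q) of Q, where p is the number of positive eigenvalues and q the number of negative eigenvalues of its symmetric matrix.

Write A = [[-4, -2, 0, 0], [-2, -1, 0, 0], [0, 0, 0, 0], [0, 0, 0, 0]].
Row-reducing A symmetrically gives the diagonal entries -4, 0, 0, 0.
Counting signs: 1 negative, 3 zero.

(0, 1)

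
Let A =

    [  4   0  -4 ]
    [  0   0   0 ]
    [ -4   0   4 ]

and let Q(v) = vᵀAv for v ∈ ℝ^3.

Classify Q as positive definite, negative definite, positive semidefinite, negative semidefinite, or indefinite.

Symmetric row and column elimination reduces A to a congruent diagonal form with pivots 4, 0, 0.
Counting signs: 1 positive, 2 zero.
Hence Q is positive semidefinite.

positive semidefinite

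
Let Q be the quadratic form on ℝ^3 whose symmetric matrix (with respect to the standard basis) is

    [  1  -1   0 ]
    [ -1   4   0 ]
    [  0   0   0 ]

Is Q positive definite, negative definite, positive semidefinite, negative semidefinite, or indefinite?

positive semidefinite

Applying the same elementary operations to the rows and columns of A produces a congruent diagonal matrix with entries 1, 3, 0.
That gives 2 positive, 1 zero pivots.
Hence Q is positive semidefinite.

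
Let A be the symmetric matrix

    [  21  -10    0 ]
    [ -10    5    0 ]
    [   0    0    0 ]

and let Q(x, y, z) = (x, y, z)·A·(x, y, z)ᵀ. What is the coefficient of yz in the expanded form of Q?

The coefficient of yz is A[2,3] + A[3,2] = 2·0 = 0.

0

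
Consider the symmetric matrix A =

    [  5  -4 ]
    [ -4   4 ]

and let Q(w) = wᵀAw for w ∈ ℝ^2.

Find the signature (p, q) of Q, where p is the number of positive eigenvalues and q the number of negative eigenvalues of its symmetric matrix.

(2, 0)

Applying the same elementary operations to the rows and columns of A produces a congruent diagonal matrix with entries 5, 4/5.
Counting signs: 2 positive.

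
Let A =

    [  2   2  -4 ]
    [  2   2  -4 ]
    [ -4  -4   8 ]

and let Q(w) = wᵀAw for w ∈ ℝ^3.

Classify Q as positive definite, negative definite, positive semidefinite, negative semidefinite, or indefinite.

Congruent diagonalization of A (simultaneous row and column reduction) yields pivots 2, 0, 0.
Counting signs: 1 positive, 2 zero.
Hence Q is positive semidefinite.

positive semidefinite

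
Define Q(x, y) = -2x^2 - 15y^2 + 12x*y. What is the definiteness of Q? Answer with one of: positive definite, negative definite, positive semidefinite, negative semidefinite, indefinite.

indefinite

The associated matrix is A = [[-2, 6], [6, -15]].
An LDLᵀ factorisation of A has diagonal entries -2, 3.
That gives 1 positive, 1 negative pivots.
Hence Q is indefinite.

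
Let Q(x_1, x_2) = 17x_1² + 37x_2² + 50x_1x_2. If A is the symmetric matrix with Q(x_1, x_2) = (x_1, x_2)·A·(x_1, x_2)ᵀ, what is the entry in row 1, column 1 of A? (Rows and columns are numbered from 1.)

The coefficient of x_1² in Q is 17, and that is exactly A[1,1].

17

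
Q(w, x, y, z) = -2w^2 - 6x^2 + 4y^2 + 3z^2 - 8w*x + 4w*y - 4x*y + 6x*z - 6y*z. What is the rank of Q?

Write A = [[-2, -4, 2, 0], [-4, -6, -2, 3], [2, -2, 4, -3], [0, 3, -3, 3]].
Row-reducing A symmetrically gives the diagonal entries -2, 2, -12, 3/2.
That gives 2 positive, 2 negative pivots.
The rank is the number of nonzero pivots: 4.

4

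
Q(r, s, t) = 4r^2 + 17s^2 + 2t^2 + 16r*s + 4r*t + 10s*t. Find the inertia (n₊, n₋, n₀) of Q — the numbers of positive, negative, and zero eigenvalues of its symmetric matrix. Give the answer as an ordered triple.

The associated matrix is A = [[4, 8, 2], [8, 17, 5], [2, 5, 2]].
Applying the same elementary operations to the rows and columns of A produces a congruent diagonal matrix with entries 4, 1, 0.
That gives 2 positive, 1 zero pivots.

(2, 0, 1)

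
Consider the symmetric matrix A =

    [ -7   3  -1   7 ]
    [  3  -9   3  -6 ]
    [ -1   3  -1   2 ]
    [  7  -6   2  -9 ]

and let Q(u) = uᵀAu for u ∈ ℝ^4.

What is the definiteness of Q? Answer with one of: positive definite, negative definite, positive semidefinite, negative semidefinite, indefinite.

negative semidefinite

Row-reducing A symmetrically gives the diagonal entries -7, -54/7, 0, -5/6.
That gives 3 negative, 1 zero pivots.
Hence Q is negative semidefinite.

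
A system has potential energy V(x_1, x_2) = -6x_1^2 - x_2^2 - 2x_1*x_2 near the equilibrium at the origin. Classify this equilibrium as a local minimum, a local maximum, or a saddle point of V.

local maximum

The Hessian at the origin is H = [[-12, -2], [-2, -2]].
det H = -12·-2 − (-2)² = 20 > 0 and H[1,1] = -12 < 0, so H is negative definite.
Therefore the origin is a local maximum.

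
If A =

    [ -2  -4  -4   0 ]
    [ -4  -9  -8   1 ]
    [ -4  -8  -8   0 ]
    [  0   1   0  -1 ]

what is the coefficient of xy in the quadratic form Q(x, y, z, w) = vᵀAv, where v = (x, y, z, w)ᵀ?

-8

The coefficient of xy is A[1,2] + A[2,1] = 2·(-4) = -8.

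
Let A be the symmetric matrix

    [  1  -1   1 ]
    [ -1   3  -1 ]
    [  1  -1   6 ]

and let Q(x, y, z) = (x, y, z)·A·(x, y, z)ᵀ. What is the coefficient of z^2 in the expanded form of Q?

The coefficient of z^2 is the diagonal entry A[3,3] = 6.

6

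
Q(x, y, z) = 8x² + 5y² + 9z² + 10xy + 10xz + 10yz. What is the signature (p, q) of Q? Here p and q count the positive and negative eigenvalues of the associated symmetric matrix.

(3, 0)

The symmetric matrix is A = [[8, 5, 5], [5, 5, 5], [5, 5, 9]].
An LDLᵀ factorisation of A has diagonal entries 8, 15/8, 4.
That gives 3 positive pivots.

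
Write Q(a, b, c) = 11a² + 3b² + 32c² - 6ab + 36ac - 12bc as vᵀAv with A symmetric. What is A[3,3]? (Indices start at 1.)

32

The coefficient of c² in Q is 32, and that is exactly A[3,3].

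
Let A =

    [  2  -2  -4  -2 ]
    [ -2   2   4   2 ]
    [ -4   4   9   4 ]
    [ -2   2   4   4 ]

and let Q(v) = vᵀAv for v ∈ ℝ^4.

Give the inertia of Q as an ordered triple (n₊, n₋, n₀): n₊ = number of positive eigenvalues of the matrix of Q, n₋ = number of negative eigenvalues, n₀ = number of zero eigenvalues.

Row-reducing A symmetrically gives the diagonal entries 2, 0, 1, 2.
Counting signs: 3 positive, 1 zero.

(3, 0, 1)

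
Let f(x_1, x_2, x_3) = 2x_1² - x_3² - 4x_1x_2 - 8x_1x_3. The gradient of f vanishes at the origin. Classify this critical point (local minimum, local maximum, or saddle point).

saddle point

The Hessian at the origin is H = [[4, -4, -8], [-4, 0, 0], [-8, 0, -2]].
Applying the same elementary operations to the rows and columns of H produces a congruent diagonal matrix with entries 4, -4, -2.
Counting signs: 1 positive, 2 negative.
H is indefinite, so the origin is a saddle point.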